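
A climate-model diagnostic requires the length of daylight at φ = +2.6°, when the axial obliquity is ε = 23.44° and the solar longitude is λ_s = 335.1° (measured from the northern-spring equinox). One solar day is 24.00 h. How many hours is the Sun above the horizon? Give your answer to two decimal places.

11.94 h

Solar declination: sin δ = sin ε · sin λ_s = sin 23.44° × sin 335.1° = -0.16748, so δ = -9.642°.
cos H₀ = −tan φ · tan δ = −tan(+2.6°) × tan(-9.642°) = 0.0077, so H₀ = 1.5631 rad = 89.56°.
Daylight = 2H₀/(2π) × 24.00 h = (1.5631/π) × 24.00 = 11.94 h.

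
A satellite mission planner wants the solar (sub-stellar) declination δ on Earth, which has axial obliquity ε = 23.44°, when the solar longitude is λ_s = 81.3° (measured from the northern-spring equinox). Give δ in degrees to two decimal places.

sin δ = sin ε · sin λ_s = sin 23.44° × sin 81.3° = 0.393212.
δ = arcsin(0.393212) = +23.15°.

δ = +23.15°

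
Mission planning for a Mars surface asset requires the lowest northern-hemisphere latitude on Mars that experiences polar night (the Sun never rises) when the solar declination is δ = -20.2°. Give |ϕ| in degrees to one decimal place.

Polar night requires cos h₀ = −tan ϕ tan δ ≥ 1, i.e. tan ϕ tan δ ≤ −1.
The boundary is |tan ϕ| · |tan δ| = 1, so |ϕ| = 90° − |δ| = 90° − 20.2° = 69.8° in the northern hemisphere.

|ϕ| = 69.8°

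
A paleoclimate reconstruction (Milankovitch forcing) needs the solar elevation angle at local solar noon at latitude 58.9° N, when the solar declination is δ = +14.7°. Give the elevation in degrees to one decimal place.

45.8°

At local noon the hour angle is zero, so the zenith angle equals |ϕ − δ| = |+58.9° − (+14.700°)| = 44.200°.
Elevation = 90° − 44.200° = 45.8°.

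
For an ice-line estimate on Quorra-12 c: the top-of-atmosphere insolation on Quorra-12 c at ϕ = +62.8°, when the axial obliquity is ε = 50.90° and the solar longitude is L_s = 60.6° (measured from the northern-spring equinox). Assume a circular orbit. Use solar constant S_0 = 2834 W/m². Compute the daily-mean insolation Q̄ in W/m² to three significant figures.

Q̄ ≈ 1.70e+03 W/m²

Solar declination: sin δ = sin ε · sin L_s = sin 50.90° × sin 60.6° = 0.67610, so δ = +42.540°.
cos h₀ = −tan(+62.8°) tan(+42.540°) = -1.7855 ≤ −1 ⇒ polar day, h₀ = π.
Bracket: h₀ sin ϕ sin δ + cos ϕ cos δ sin h₀ = 3.1416×0.88942×0.67610 + 0.45710×0.73681×0.00000 = 1.889160 + 0.000000 = 1.889160.
Q̄ = (S_0/π) × [bracket] = (2834/π) × 1.889160 = 1704 W/m².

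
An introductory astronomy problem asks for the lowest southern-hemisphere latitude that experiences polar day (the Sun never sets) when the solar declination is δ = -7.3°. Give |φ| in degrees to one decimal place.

Polar day requires cos H₀ = −tan φ tan δ ≤ −1, i.e. tan φ tan δ ≥ 1.
The boundary is |tan φ| · |tan δ| = 1, so |φ| = 90° − |δ| = 90° − 7.3° = 82.7° in the southern hemisphere.

|φ| = 82.7°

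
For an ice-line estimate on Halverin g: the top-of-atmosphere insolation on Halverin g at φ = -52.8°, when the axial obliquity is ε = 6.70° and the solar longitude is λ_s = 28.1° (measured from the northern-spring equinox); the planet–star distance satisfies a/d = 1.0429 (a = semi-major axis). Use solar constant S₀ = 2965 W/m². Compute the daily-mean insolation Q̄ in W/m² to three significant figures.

Solar declination: sin δ = sin ε · sin λ_s = sin 6.70° × sin 28.1° = 0.05495, so δ = +3.150°.
cos H₀ = −tan(-52.8°) tan(+3.150°) = 0.0725, H₀ = 1.4982 rad.
Bracket: H₀ sin φ sin δ + cos φ cos δ sin H₀ = 1.4982×-0.79653×0.05495 + 0.60460×0.99849×0.99737 = -0.065575 + 0.602099 = 0.536524.
Inverse-square distance factor (a/d)² = 1.0429² = 1.087640.
Q̄ = (S₀/π) × 1.087640 × [bracket] = (2965/π) × 1.087640 × 0.536524 = 550.7 W/m².

Q̄ ≈ 551 W/m²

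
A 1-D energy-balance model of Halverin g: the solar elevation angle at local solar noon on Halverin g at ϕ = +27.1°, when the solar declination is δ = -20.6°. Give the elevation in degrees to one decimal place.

At local noon the hour angle is zero, so the zenith angle equals |ϕ − δ| = |+27.1° − (-20.600°)| = 47.700°.
Elevation = 90° − 47.700° = 42.3°.

42.3°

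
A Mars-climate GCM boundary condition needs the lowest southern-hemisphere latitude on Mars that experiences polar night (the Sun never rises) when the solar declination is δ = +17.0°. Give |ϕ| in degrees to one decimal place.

Polar night requires cos h₀ = −tan ϕ tan δ ≥ 1, i.e. tan ϕ tan δ ≤ −1.
The boundary is |tan ϕ| · |tan δ| = 1, so |ϕ| = 90° − |δ| = 90° − 17.0° = 73.0° in the southern hemisphere.

|ϕ| = 73.0°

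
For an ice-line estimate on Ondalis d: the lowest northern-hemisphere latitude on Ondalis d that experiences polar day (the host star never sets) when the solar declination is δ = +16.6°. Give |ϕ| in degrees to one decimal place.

Polar day requires cos h₀ = −tan ϕ tan δ ≤ −1, i.e. tan ϕ tan δ ≥ 1.
The boundary is |tan ϕ| · |tan δ| = 1, so |ϕ| = 90° − |δ| = 90° − 16.6° = 73.4° in the northern hemisphere.

|ϕ| = 73.4°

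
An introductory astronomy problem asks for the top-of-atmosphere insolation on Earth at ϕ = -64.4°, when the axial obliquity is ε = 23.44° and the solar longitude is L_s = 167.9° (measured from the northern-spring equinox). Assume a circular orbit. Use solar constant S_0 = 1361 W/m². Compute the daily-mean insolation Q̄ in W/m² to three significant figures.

Q̄ ≈ 138 W/m²

Solar declination: sin δ = sin ε · sin L_s = sin 23.44° × sin 167.9° = 0.08338, so δ = +4.783°.
cos h₀ = −tan(-64.4°) tan(+4.783°) = 0.1746, h₀ = 1.3953 rad.
Bracket: h₀ sin ϕ sin δ + cos ϕ cos δ sin h₀ = 1.3953×-0.90183×0.08338 + 0.43209×0.99652×0.98463 = -0.104919 + 0.423968 = 0.319049.
Q̄ = (S_0/π) × [bracket] = (1361/π) × 0.319049 = 138.2 W/m².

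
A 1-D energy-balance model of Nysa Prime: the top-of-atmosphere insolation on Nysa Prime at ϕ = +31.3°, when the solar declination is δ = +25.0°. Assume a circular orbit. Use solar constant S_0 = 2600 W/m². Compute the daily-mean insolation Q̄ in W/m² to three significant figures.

cos h₀ = −tan(+31.3°) tan(+25.000°) = -0.2835, h₀ = 1.8583 rad.
Bracket: h₀ sin ϕ sin δ + cos ϕ cos δ sin h₀ = 1.8583×0.51952×0.42262 + 0.85446×0.90631×0.95897 = 0.408007 + 0.742632 = 1.150639.
Q̄ = (S_0/π) × [bracket] = (2600/π) × 1.150639 = 952.3 W/m².

Q̄ ≈ 952 W/m²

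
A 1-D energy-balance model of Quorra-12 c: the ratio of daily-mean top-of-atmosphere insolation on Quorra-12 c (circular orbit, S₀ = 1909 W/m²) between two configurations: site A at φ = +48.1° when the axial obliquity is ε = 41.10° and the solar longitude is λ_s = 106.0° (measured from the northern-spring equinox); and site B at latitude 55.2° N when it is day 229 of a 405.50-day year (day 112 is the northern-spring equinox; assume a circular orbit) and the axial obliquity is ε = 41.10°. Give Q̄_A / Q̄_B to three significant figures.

Q̄_A / Q̄_B ≈ 0.906

— Configuration A (φ=+48.1°):
Solar declination: sin δ = sin ε · sin λ_s = sin 41.10° × sin 106.0° = 0.63191, so δ = +39.191°.
cos H₀ = −tan(+48.1°) tan(+39.191°) = -0.9087, H₀ = 2.7109 rad.
Bracket: H₀ sin φ sin δ + cos φ cos δ sin H₀ = 2.7109×0.74431×0.63191 + 0.66783×0.77504×0.41747 = 1.275036 + 0.216080 = 1.491116.
Q̄ = (S₀/π) × [bracket] = (1909/π) × 1.491116 = 906.08 W/m².
— Configuration B (φ=+55.2°):
Solar longitude: λ_s = 360° × (229 − 112)/405.50 = 103.872°.
sin δ = sin 41.10° × sin 103.872° = 0.63820, so δ = +39.658°.
cos H₀ = −tan(+55.2°) tan(+39.658°) = -1.1927 ≤ −1 ⇒ polar day, H₀ = π.
Bracket: H₀ sin φ sin δ + cos φ cos δ sin H₀ = 3.1416×0.82115×0.63820 + 0.57071×0.76987×0.00000 = 1.646380 + 0.000000 = 1.646380.
Q̄ = (S₀/π) × [bracket] = (1909/π) × 1.646380 = 1000.4 W/m².
Ratio Q̄_A / Q̄_B = 906.08 / 1000.4 = 0.9057.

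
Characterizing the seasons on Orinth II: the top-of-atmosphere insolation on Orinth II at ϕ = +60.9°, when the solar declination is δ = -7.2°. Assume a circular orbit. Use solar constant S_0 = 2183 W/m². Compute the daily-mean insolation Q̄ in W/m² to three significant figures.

cos h₀ = −tan(+60.9°) tan(-7.200°) = 0.2270, h₀ = 1.3418 rad.
Bracket: h₀ sin ϕ sin δ + cos ϕ cos δ sin h₀ = 1.3418×0.87377×-0.12533 + 0.48634×0.99211×0.97390 = -0.146940 + 0.469909 = 0.322969.
Q̄ = (S_0/π) × [bracket] = (2183/π) × 0.322969 = 224.4 W/m².

Q̄ ≈ 224 W/m²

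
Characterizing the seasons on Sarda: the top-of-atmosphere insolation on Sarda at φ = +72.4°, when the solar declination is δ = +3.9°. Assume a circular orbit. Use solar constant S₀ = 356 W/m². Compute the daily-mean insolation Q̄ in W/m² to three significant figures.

cos H₀ = −tan(+72.4°) tan(+3.900°) = -0.2149, H₀ = 1.7874 rad.
Bracket: H₀ sin φ sin δ + cos φ cos δ sin H₀ = 1.7874×0.95319×0.06802 + 0.30237×0.99768×0.97663 = 0.115888 + 0.294619 = 0.410507.
Q̄ = (S₀/π) × [bracket] = (356/π) × 0.410507 = 46.52 W/m².

Q̄ ≈ 46.5 W/m²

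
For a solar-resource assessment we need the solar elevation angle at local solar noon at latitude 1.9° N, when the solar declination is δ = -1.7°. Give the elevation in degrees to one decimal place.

At local noon the hour angle is zero, so the zenith angle equals |φ − δ| = |+1.9° − (-1.700°)| = 3.600°.
Elevation = 90° − 3.600° = 86.4°.

86.4°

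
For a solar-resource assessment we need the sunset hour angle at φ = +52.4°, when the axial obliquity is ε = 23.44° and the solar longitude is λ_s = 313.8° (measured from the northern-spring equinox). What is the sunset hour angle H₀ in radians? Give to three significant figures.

Solar declination: sin δ = sin ε · sin λ_s = sin 23.44° × sin 313.8° = -0.28711, so δ = -16.685°.
cos H₀ = −tan φ · tan δ = −tan(+52.4°) × tan(-16.685°) = 0.3892, so H₀ = 1.1710 rad = 67.10°.

H₀ = 1.17 rad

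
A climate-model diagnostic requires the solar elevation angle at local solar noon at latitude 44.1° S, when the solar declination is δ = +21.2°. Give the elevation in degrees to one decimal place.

24.7°

At local noon the hour angle is zero, so the zenith angle equals |φ − δ| = |-44.1° − (+21.200°)| = 65.300°.
Elevation = 90° − 65.300° = 24.7°.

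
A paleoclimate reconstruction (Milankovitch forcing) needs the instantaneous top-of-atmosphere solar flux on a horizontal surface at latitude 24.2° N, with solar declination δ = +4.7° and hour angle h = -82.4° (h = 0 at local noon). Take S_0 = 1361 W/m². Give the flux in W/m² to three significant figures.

209 W/m²

cos θ_z = sin ϕ sin δ + cos ϕ cos δ cos h = 0.033588 + 0.120228 = 0.153816.
Flux = S_0 · cos θ_z = 1361 × 0.153816 = 209.3 W/m².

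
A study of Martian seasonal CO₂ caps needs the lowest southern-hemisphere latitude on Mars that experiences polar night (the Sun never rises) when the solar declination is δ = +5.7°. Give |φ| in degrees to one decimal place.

Polar night requires cos H₀ = −tan φ tan δ ≥ 1, i.e. tan φ tan δ ≤ −1.
The boundary is |tan φ| · |tan δ| = 1, so |φ| = 90° − |δ| = 90° − 5.7° = 84.3° in the southern hemisphere.

|φ| = 84.3°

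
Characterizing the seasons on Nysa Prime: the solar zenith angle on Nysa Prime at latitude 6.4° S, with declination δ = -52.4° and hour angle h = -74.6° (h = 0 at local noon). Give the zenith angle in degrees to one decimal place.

θ_z = 75.6°

cos θ_z = sin φ sin δ + cos φ cos δ cos h = 0.088316 + 0.161018 = 0.249334.
θ_z = arccos(0.249334) = 75.6°.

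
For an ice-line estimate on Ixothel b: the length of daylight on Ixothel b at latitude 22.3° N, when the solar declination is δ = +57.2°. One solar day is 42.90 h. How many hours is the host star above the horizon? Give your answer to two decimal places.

30.87 h

cos h₀ = −tan ϕ · tan δ = −tan(+22.3°) × tan(+57.200°) = -0.6364, so h₀ = 2.2606 rad = 129.52°.
Daylight = 2h₀/(2π) × 42.90 h = (2.2606/π) × 42.90 = 30.87 h.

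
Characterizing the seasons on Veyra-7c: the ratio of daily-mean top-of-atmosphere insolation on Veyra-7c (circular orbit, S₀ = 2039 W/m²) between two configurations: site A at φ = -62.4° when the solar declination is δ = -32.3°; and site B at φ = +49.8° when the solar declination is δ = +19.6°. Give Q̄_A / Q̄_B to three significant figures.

— Configuration A (φ=-62.4°):
cos H₀ = −tan(-62.4°) tan(-32.300°) = -1.2092 ≤ −1 ⇒ polar day, H₀ = π.
Bracket: H₀ sin φ sin δ + cos φ cos δ sin H₀ = 3.1416×-0.88620×-0.53435 + 0.46330×0.84526×0.00000 = 1.487676 + 0.000000 = 1.487676.
Q̄ = (S₀/π) × [bracket] = (2039/π) × 1.487676 = 965.55 W/m².
— Configuration B (φ=+49.8°):
cos H₀ = −tan(+49.8°) tan(+19.600°) = -0.4214, H₀ = 2.0058 rad.
Bracket: H₀ sin φ sin δ + cos φ cos δ sin H₀ = 2.0058×0.76380×0.33545 + 0.64546×0.94206×0.90689 = 0.513919 + 0.551445 = 1.065364.
Q̄ = (S₀/π) × [bracket] = (2039/π) × 1.065364 = 691.46 W/m².
Ratio Q̄_A / Q̄_B = 965.55 / 691.46 = 1.396.

Q̄_A / Q̄_B ≈ 1.40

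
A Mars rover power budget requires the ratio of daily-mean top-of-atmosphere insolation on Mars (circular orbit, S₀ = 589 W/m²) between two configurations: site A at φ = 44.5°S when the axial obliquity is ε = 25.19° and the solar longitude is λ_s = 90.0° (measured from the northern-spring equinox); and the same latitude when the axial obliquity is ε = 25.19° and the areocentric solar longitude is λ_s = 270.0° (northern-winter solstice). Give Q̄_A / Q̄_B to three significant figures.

Q̄_A / Q̄_B ≈ 0.209

— Configuration A (φ=-44.5°):
Solar declination: sin δ = sin ε · sin λ_s = sin 25.19° × sin 90.0° = 0.42562, so δ = +25.190°.
cos H₀ = −tan(-44.5°) tan(+25.190°) = 0.4622, H₀ = 1.0903 rad.
Bracket: H₀ sin φ sin δ + cos φ cos δ sin H₀ = 1.0903×-0.70091×0.42562 + 0.71325×0.90490×0.88677 = -0.325260 + 0.572339 = 0.247079.
Q̄ = (S₀/π) × [bracket] = (589/π) × 0.247079 = 46.323 W/m².
— Configuration B (φ=-44.5°):
sin δ = sin 25.19° × sin 270.0° = -0.42562, so δ = -25.190°.
cos H₀ = −tan(-44.5°) tan(-25.190°) = -0.4622, H₀ = 2.0513 rad.
Bracket: H₀ sin φ sin δ + cos φ cos δ sin H₀ = 2.0513×-0.70091×-0.42562 + 0.71325×0.90490×0.88677 = 0.611947 + 0.572339 = 1.184286.
Q̄ = (S₀/π) × [bracket] = (589/π) × 1.184286 = 222.04 W/m².
Ratio Q̄_A / Q̄_B = 46.323 / 222.04 = 0.2086.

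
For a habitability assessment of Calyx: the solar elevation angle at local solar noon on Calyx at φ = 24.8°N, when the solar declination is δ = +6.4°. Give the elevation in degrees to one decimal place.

71.6°

At local noon the hour angle is zero, so the zenith angle equals |φ − δ| = |+24.8° − (+6.400°)| = 18.400°.
Elevation = 90° − 18.400° = 71.6°.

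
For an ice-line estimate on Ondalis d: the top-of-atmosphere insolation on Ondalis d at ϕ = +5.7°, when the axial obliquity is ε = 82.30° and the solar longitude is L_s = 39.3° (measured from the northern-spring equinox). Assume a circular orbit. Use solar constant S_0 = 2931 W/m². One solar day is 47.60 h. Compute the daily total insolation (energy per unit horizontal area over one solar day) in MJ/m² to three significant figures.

140 MJ/m²

Solar declination: sin δ = sin ε · sin L_s = sin 82.30° × sin 39.3° = 0.62767, so δ = +38.878°.
cos h₀ = −tan(+5.7°) tan(+38.878°) = -0.0805, h₀ = 1.6514 rad.
Bracket: h₀ sin ϕ sin δ + cos ϕ cos δ sin h₀ = 1.6514×0.09932×0.62767 + 0.99506×0.77848×0.99676 = 0.102949 + 0.772124 = 0.875073.
Q̄ = (S_0/π) × [bracket] = (2931/π) × 0.875073 = 816.41 W/m².
Daily total = Q̄ × 47.60 h × 3600 s/h = 816.41 × 47.60 × 3600 / 10⁶ = 139.9 MJ/m².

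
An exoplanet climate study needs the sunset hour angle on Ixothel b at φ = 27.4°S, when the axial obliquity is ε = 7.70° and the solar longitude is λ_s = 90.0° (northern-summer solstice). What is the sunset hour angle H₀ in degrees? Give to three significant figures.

Solar declination: sin δ = sin ε · sin λ_s = sin 7.70° × sin 90.0° = 0.13399, so δ = +7.700°.
cos H₀ = −tan φ · tan δ = −tan(-27.4°) × tan(+7.700°) = 0.0701, so H₀ = 1.5007 rad = 85.98°.

H₀ = 86.0°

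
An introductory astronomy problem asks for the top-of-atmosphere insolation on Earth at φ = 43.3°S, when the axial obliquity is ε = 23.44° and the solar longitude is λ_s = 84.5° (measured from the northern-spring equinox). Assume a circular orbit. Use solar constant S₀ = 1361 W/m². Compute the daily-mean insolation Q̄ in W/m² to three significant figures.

Q̄ ≈ 129 W/m²

Solar declination: sin δ = sin ε · sin λ_s = sin 23.44° × sin 84.5° = 0.39596, so δ = +23.326°.
cos H₀ = −tan(-43.3°) tan(+23.326°) = 0.4063, H₀ = 1.1523 rad.
Bracket: H₀ sin φ sin δ + cos φ cos δ sin H₀ = 1.1523×-0.68582×0.39596 + 0.72777×0.91827×0.91372 = -0.312915 + 0.610629 = 0.297714.
Q̄ = (S₀/π) × [bracket] = (1361/π) × 0.297714 = 129.0 W/m².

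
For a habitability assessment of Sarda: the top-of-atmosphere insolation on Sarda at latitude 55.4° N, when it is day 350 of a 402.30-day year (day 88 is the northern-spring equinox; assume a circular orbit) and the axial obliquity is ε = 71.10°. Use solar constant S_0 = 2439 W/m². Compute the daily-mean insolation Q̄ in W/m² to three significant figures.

Q̄ ≈ 0.00 W/m²

Solar longitude: L_s = 360° × (350 − 88)/402.30 = 234.452°.
sin δ = sin 71.10° × sin 234.452° = -0.76976, so δ = -50.332°.
cos h₀ = −tan(+55.4°) tan(-50.332°) = 1.7480 ≥ 1 ⇒ polar night, h₀ = 0 and Q̄ = 0.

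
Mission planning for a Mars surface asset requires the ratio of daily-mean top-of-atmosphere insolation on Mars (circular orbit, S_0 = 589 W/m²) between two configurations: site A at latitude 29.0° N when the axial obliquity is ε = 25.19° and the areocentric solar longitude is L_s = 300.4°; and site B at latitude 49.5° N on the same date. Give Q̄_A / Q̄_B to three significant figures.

Q̄_A / Q̄_B ≈ 2.39

— Configuration A (ϕ=+29.0°):
sin δ = sin 25.19° × sin 300.4° = -0.36710, so δ = -21.537°.
cos h₀ = −tan(+29.0°) tan(-21.537°) = 0.2188, h₀ = 1.3502 rad.
Bracket: h₀ sin ϕ sin δ + cos ϕ cos δ sin h₀ = 1.3502×0.48481×-0.36710 + 0.87462×0.93018×0.97578 = -0.240300 + 0.793850 = 0.553550.
Q̄ = (S_0/π) × [bracket] = (589/π) × 0.553550 = 103.78 W/m².
— Configuration B (ϕ=+49.5°):
cos h₀ = −tan(+49.5°) tan(-21.537°) = 0.4621, h₀ = 1.0904 rad.
Bracket: h₀ sin ϕ sin δ + cos ϕ cos δ sin h₀ = 1.0904×0.76041×-0.36710 + 0.64945×0.93018×0.88683 = -0.304381 + 0.535739 = 0.231358.
Q̄ = (S_0/π) × [bracket] = (589/π) × 0.231358 = 43.376 W/m².
Ratio Q̄_A / Q̄_B = 103.78 / 43.376 = 2.393.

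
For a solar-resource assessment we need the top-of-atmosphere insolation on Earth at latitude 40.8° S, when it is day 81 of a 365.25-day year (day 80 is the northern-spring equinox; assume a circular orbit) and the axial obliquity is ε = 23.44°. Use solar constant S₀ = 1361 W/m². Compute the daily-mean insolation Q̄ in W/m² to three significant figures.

Q̄ ≈ 325 W/m²

Solar longitude: λ_s = 360° × (81 − 80)/365.25 = 0.986°.
sin δ = sin 23.44° × sin 0.986° = 0.00684, so δ = +0.392°.
cos H₀ = −tan(-40.8°) tan(+0.392°) = 0.0059, H₀ = 1.5649 rad.
Bracket: H₀ sin φ sin δ + cos φ cos δ sin H₀ = 1.5649×-0.65342×0.00684 + 0.75700×0.99998×0.99998 = -0.006994 + 0.756970 = 0.749976.
Q̄ = (S₀/π) × [bracket] = (1361/π) × 0.749976 = 324.9 W/m².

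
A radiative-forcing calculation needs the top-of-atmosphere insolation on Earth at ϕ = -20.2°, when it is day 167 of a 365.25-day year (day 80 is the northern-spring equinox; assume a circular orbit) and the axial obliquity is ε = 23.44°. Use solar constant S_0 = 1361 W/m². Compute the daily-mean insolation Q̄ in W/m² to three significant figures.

Solar longitude: L_s = 360° × (167 − 80)/365.25 = 85.749°.
sin δ = sin 23.44° × sin 85.749° = 0.39669, so δ = +23.372°.
cos h₀ = −tan(-20.2°) tan(+23.372°) = 0.1590, h₀ = 1.4111 rad.
Bracket: h₀ sin ϕ sin δ + cos ϕ cos δ sin h₀ = 1.4111×-0.34530×0.39669 + 0.93849×0.91795×0.98728 = -0.193288 + 0.850529 = 0.657241.
Q̄ = (S_0/π) × [bracket] = (1361/π) × 0.657241 = 284.7 W/m².

Q̄ ≈ 285 W/m²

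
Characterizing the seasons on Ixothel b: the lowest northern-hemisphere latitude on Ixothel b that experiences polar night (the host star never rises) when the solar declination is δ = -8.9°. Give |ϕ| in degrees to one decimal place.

|ϕ| = 81.1°

Polar night requires cos h₀ = −tan ϕ tan δ ≥ 1, i.e. tan ϕ tan δ ≤ −1.
The boundary is |tan ϕ| · |tan δ| = 1, so |ϕ| = 90° − |δ| = 90° − 8.9° = 81.1° in the northern hemisphere.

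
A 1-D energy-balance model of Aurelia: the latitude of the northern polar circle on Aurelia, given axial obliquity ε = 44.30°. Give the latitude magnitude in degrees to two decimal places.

The polar circle is the lowest latitude that experiences at least one full rotation of continuous daylight at the northern-summer solstice; it lies at |φ| = 90° − ε = 90° − 44.30° = 45.70°.

45.70°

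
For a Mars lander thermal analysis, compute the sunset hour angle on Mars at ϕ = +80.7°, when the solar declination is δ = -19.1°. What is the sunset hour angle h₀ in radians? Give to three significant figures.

h₀ = 0.00 rad

cos h₀ = −tan ϕ · tan δ = 2.1146 ≥ 1, so the Sun never rises (polar night) and h₀ = 0.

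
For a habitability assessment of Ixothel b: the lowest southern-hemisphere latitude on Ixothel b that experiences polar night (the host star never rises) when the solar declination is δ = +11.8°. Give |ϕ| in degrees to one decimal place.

Polar night requires cos h₀ = −tan ϕ tan δ ≥ 1, i.e. tan ϕ tan δ ≤ −1.
The boundary is |tan ϕ| · |tan δ| = 1, so |ϕ| = 90° − |δ| = 90° − 11.8° = 78.2° in the southern hemisphere.

|ϕ| = 78.2°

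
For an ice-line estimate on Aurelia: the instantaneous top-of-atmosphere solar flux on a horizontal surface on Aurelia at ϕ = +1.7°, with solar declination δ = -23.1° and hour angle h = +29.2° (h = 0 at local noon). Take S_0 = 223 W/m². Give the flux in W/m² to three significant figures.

cos θ_z = sin ϕ sin δ + cos ϕ cos δ cos h = -0.011639 + 0.802579 = 0.790940.
Flux = S_0 · cos θ_z = 223 × 0.790940 = 176.4 W/m².

176 W/m²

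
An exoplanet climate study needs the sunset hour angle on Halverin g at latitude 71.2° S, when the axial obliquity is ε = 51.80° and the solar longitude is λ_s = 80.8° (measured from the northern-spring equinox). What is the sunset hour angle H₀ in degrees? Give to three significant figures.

H₀ = 0.00°

Solar declination: sin δ = sin ε · sin λ_s = sin 51.80° × sin 80.8° = 0.77575, so δ = +50.873°.
cos H₀ = −tan φ · tan δ = 3.6111 ≥ 1, so the host star never rises (polar night) and H₀ = 0.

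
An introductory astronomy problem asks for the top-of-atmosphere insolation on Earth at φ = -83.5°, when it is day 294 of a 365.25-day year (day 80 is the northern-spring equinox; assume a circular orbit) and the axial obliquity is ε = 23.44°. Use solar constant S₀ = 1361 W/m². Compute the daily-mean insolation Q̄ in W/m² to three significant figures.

Q̄ ≈ 276 W/m²

Solar longitude: λ_s = 360° × (294 − 80)/365.25 = 210.924°.
sin δ = sin 23.44° × sin 210.924° = -0.20442, so δ = -11.796°.
cos H₀ = −tan(-83.5°) tan(-11.796°) = -1.8329 ≤ −1 ⇒ polar day, H₀ = π.
Bracket: H₀ sin φ sin δ + cos φ cos δ sin H₀ = 3.1416×-0.99357×-0.20442 + 0.11320×0.97888×0.00000 = 0.638076 + 0.000000 = 0.638076.
Q̄ = (S₀/π) × [bracket] = (1361/π) × 0.638076 = 276.4 W/m².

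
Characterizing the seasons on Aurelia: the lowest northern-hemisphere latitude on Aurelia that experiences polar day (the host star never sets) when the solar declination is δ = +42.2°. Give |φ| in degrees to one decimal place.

|φ| = 47.8°

Polar day requires cos H₀ = −tan φ tan δ ≤ −1, i.e. tan φ tan δ ≥ 1.
The boundary is |tan φ| · |tan δ| = 1, so |φ| = 90° − |δ| = 90° − 42.2° = 47.8° in the northern hemisphere.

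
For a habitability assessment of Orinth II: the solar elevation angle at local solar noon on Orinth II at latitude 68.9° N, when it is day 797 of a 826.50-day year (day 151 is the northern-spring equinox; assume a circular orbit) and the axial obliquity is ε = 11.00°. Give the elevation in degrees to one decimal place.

Solar longitude: λ_s = 360° × (797 − 151)/826.50 = 281.379°.
sin δ = sin 11.00° × sin 281.379° = -0.18706, so δ = -10.781°.
At local noon the hour angle is zero, so the zenith angle equals |φ − δ| = |+68.9° − (-10.781°)| = 79.681°.
Elevation = 90° − 79.681° = 10.3°.

10.3°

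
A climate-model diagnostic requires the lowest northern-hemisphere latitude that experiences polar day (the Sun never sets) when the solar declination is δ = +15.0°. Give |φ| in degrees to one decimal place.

Polar day requires cos H₀ = −tan φ tan δ ≤ −1, i.e. tan φ tan δ ≥ 1.
The boundary is |tan φ| · |tan δ| = 1, so |φ| = 90° − |δ| = 90° − 15.0° = 75.0° in the northern hemisphere.

|φ| = 75.0°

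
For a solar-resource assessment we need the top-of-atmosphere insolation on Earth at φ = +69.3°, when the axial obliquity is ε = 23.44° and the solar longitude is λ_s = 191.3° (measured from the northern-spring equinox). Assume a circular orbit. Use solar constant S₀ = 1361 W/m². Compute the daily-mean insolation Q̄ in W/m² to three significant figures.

Q̄ ≈ 106 W/m²

Solar declination: sin δ = sin ε · sin λ_s = sin 23.44° × sin 191.3° = -0.07795, so δ = -4.470°.
cos H₀ = −tan(+69.3°) tan(-4.470°) = 0.2069, H₀ = 1.3624 rad.
Bracket: H₀ sin φ sin δ + cos φ cos δ sin H₀ = 1.3624×0.93544×-0.07795 + 0.35347×0.99696×0.97836 = -0.099343 + 0.344770 = 0.245427.
Q̄ = (S₀/π) × [bracket] = (1361/π) × 0.245427 = 106.3 W/m².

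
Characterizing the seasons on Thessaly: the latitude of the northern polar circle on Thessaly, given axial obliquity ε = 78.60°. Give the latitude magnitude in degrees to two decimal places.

The polar circle is the lowest latitude that experiences at least one full rotation of continuous daylight at the northern-summer solstice; it lies at |φ| = 90° − ε = 90° − 78.60° = 11.40°.

11.40°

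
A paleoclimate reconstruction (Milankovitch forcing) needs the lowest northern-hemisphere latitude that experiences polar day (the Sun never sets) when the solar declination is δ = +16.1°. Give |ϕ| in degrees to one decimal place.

|ϕ| = 73.9°

Polar day requires cos h₀ = −tan ϕ tan δ ≤ −1, i.e. tan ϕ tan δ ≥ 1.
The boundary is |tan ϕ| · |tan δ| = 1, so |ϕ| = 90° − |δ| = 90° − 16.1° = 73.9° in the northern hemisphere.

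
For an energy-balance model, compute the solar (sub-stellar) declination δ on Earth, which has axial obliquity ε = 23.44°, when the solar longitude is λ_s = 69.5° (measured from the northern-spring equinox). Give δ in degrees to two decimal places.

δ = +21.88°

sin δ = sin ε · sin λ_s = sin 23.44° × sin 69.5° = 0.372597.
δ = arcsin(0.372597) = +21.88°.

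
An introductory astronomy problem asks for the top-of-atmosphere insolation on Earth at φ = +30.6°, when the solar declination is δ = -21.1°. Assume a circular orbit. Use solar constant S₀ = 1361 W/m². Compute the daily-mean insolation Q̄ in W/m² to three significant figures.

cos H₀ = −tan(+30.6°) tan(-21.100°) = 0.2282, H₀ = 1.3406 rad.
Bracket: H₀ sin φ sin δ + cos φ cos δ sin H₀ = 1.3406×0.50904×-0.36000 + 0.86074×0.93295×0.97361 = -0.245671 + 0.781835 = 0.536164.
Q̄ = (S₀/π) × [bracket] = (1361/π) × 0.536164 = 232.3 W/m².

Q̄ ≈ 232 W/m²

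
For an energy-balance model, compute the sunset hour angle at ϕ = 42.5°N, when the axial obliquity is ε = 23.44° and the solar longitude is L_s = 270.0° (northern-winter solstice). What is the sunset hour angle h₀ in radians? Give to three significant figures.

Solar declination: sin δ = sin ε · sin L_s = sin 23.44° × sin 270.0° = -0.39779, so δ = -23.440°.
cos h₀ = −tan ϕ · tan δ = −tan(+42.5°) × tan(-23.440°) = 0.3973, so h₀ = 1.1622 rad = 66.59°.

h₀ = 1.16 rad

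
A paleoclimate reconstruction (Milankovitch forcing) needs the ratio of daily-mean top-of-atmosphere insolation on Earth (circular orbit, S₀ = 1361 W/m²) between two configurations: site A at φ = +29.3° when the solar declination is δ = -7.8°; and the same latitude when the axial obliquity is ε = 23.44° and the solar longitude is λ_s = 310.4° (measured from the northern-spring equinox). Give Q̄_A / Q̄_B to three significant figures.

Q̄_A / Q̄_B ≈ 1.25

— Configuration A (φ=+29.3°):
cos H₀ = −tan(+29.3°) tan(-7.800°) = 0.0769, H₀ = 1.4938 rad.
Bracket: H₀ sin φ sin δ + cos φ cos δ sin H₀ = 1.4938×0.48938×-0.13572 + 0.87207×0.99075×0.99704 = -0.099216 + 0.861446 = 0.762230.
Q̄ = (S₀/π) × [bracket] = (1361/π) × 0.762230 = 330.21 W/m².
— Configuration B (φ=+29.3°):
Solar declination: sin δ = sin ε · sin λ_s = sin 23.44° × sin 310.4° = -0.30293, so δ = -17.634°.
cos H₀ = −tan(+29.3°) tan(-17.634°) = 0.1784, H₀ = 1.3915 rad.
Bracket: H₀ sin φ sin δ + cos φ cos δ sin H₀ = 1.3915×0.48938×-0.30293 + 0.87207×0.95301×0.98396 = -0.206287 + 0.817761 = 0.611474.
Q̄ = (S₀/π) × [bracket] = (1361/π) × 0.611474 = 264.90 W/m².
Ratio Q̄_A / Q̄_B = 330.21 / 264.90 = 1.247.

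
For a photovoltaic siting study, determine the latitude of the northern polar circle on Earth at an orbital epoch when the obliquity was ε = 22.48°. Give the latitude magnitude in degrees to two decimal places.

The polar circle is the lowest latitude that experiences at least one full rotation of continuous daylight at the northern-summer solstice; it lies at |φ| = 90° − ε = 90° − 22.48° = 67.52°.

67.52°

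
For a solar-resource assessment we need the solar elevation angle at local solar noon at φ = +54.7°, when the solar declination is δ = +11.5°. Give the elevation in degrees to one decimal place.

At local noon the hour angle is zero, so the zenith angle equals |φ − δ| = |+54.7° − (+11.500°)| = 43.200°.
Elevation = 90° − 43.200° = 46.8°.

46.8°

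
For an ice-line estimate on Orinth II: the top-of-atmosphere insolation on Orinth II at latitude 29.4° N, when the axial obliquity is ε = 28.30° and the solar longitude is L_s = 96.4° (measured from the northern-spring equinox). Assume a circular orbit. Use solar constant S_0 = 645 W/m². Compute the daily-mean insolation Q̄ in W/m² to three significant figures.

Q̄ ≈ 240 W/m²

Solar declination: sin δ = sin ε · sin L_s = sin 28.30° × sin 96.4° = 0.47113, so δ = +28.108°.
cos h₀ = −tan(+29.4°) tan(+28.108°) = -0.3010, h₀ = 1.8765 rad.
Bracket: h₀ sin ϕ sin δ + cos ϕ cos δ sin h₀ = 1.8765×0.49090×0.47113 + 0.87121×0.88206×0.95364 = 0.433993 + 0.732834 = 1.166827.
Q̄ = (S_0/π) × [bracket] = (645/π) × 1.166827 = 239.6 W/m².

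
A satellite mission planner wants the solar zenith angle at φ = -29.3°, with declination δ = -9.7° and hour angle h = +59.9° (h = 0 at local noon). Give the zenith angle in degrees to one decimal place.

cos θ_z = sin φ sin δ + cos φ cos δ cos h = 0.082456 + 0.431099 = 0.513555.
θ_z = arccos(0.513555) = 59.1°.

θ_z = 59.1°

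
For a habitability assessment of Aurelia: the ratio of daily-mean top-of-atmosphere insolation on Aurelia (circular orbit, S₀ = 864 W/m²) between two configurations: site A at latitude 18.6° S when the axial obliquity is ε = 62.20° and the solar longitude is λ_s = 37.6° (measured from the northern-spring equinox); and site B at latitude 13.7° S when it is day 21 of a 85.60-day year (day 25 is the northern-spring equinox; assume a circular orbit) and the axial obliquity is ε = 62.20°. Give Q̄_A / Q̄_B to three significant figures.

Q̄_A / Q̄_B ≈ 0.527

— Configuration A (φ=-18.6°):
Solar declination: sin δ = sin ε · sin λ_s = sin 62.20° × sin 37.6° = 0.53972, so δ = +32.665°.
cos H₀ = −tan(-18.6°) tan(+32.665°) = 0.2158, H₀ = 1.3533 rad.
Bracket: H₀ sin φ sin δ + cos φ cos δ sin H₀ = 1.3533×-0.31896×0.53972 + 0.94777×0.84184×0.97645 = -0.232969 + 0.779081 = 0.546112.
Q̄ = (S₀/π) × [bracket] = (864/π) × 0.546112 = 150.19 W/m².
— Configuration B (φ=-13.7°):
Solar longitude: λ_s = 360° × (21 − 25)/85.60 = -16.822°, i.e. -16.822° + 360° = 343.178°.
sin δ = sin 62.20° × sin 343.178° = -0.25600, so δ = -14.833°.
cos H₀ = −tan(-13.7°) tan(-14.833°) = -0.0646, H₀ = 1.6354 rad.
Bracket: H₀ sin φ sin δ + cos φ cos δ sin H₀ = 1.6354×-0.23684×-0.25600 + 0.97155×0.96668×0.99791 = 0.099156 + 0.937215 = 1.036371.
Q̄ = (S₀/π) × [bracket] = (864/π) × 1.036371 = 285.02 W/m².
Ratio Q̄_A / Q̄_B = 150.19 / 285.02 = 0.5269.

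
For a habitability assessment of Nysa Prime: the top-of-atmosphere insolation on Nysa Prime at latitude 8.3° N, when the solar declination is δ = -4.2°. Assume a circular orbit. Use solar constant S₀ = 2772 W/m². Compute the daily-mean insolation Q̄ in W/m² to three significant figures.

cos H₀ = −tan(+8.3°) tan(-4.200°) = 0.0107, H₀ = 1.5601 rad.
Bracket: H₀ sin φ sin δ + cos φ cos δ sin H₀ = 1.5601×0.14436×-0.07324 + 0.98953×0.99731×0.99994 = -0.016495 + 0.986809 = 0.970314.
Q̄ = (S₀/π) × [bracket] = (2772/π) × 0.970314 = 856.2 W/m².

Q̄ ≈ 856 W/m²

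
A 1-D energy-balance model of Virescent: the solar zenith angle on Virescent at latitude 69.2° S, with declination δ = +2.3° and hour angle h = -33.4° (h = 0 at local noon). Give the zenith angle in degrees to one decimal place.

cos θ_z = sin φ sin δ + cos φ cos δ cos h = -0.037516 + 0.296221 = 0.258705.
θ_z = arccos(0.258705) = 75.0°.

θ_z = 75.0°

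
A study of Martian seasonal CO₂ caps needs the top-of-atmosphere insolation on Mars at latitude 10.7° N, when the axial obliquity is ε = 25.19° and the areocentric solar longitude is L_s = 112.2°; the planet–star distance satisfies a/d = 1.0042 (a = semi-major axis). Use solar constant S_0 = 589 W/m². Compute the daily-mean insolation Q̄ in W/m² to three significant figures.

sin δ = sin 25.19° × sin 112.2° = 0.39407, so δ = +23.208°.
cos h₀ = −tan(+10.7°) tan(+23.208°) = -0.0810, h₀ = 1.6519 rad.
Bracket: h₀ sin ϕ sin δ + cos ϕ cos δ sin h₀ = 1.6519×0.18567×0.39407 + 0.98261×0.91908×0.99671 = 0.120865 + 0.900126 = 1.020991.
Inverse-square distance factor (a/d)² = 1.0042² = 1.008418.
Q̄ = (S_0/π) × 1.008418 × [bracket] = (589/π) × 1.008418 × 1.020991 = 193.0 W/m².

Q̄ ≈ 193 W/m²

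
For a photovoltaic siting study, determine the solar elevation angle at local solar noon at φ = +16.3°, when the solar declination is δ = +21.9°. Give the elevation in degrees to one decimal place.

84.4°

At local noon the hour angle is zero, so the zenith angle equals |φ − δ| = |+16.3° − (+21.900°)| = 5.600°.
Elevation = 90° − 5.600° = 84.4°.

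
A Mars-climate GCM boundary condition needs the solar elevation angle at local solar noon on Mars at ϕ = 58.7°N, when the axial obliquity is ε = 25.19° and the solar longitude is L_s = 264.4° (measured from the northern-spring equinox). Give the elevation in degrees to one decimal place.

Solar declination: sin δ = sin ε · sin L_s = sin 25.19° × sin 264.4° = -0.42359, so δ = -25.061°.
At local noon the hour angle is zero, so the zenith angle equals |ϕ − δ| = |+58.7° − (-25.061°)| = 83.761°.
Elevation = 90° − 83.761° = 6.2°.

6.2°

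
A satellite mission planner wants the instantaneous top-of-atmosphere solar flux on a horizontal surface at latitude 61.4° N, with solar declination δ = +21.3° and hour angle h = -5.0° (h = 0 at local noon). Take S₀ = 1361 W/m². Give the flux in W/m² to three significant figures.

cos θ_z = sin φ sin δ + cos φ cos δ cos h = 0.318928 + 0.444296 = 0.763224.
Flux = S₀ · cos θ_z = 1361 × 0.763224 = 1039 W/m².

1.04e+03 W/m²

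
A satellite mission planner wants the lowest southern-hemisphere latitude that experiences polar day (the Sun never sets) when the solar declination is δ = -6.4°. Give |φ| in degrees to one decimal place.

Polar day requires cos H₀ = −tan φ tan δ ≤ −1, i.e. tan φ tan δ ≥ 1.
The boundary is |tan φ| · |tan δ| = 1, so |φ| = 90° − |δ| = 90° − 6.4° = 83.6° in the southern hemisphere.

|φ| = 83.6°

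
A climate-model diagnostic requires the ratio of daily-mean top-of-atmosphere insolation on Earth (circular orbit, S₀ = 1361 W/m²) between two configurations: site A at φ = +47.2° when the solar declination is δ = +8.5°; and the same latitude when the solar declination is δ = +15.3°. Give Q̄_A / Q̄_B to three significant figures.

— Configuration A (φ=+47.2°):
cos H₀ = −tan(+47.2°) tan(+8.500°) = -0.1614, H₀ = 1.7329 rad.
Bracket: H₀ sin φ sin δ + cos φ cos δ sin H₀ = 1.7329×0.73373×0.14781 + 0.67944×0.98902×0.98689 = 0.187938 + 0.663170 = 0.851108.
Q̄ = (S₀/π) × [bracket] = (1361/π) × 0.851108 = 368.72 W/m².
— Configuration B (φ=+47.2°):
cos H₀ = −tan(+47.2°) tan(+15.300°) = -0.2954, H₀ = 1.8707 rad.
Bracket: H₀ sin φ sin δ + cos φ cos δ sin H₀ = 1.8707×0.73373×0.26387 + 0.67944×0.96456×0.95537 = 0.362185 + 0.626112 = 0.988297.
Q̄ = (S₀/π) × [bracket] = (1361/π) × 0.988297 = 428.15 W/m².
Ratio Q̄_A / Q̄_B = 368.72 / 428.15 = 0.8612.

Q̄_A / Q̄_B ≈ 0.861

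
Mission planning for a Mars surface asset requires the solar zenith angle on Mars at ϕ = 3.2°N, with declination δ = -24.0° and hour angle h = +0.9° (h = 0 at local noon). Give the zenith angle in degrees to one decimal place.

θ_z = 27.2°

cos θ_z = sin ϕ sin δ + cos ϕ cos δ cos h = -0.022705 + 0.912008 = 0.889303.
θ_z = arccos(0.889303) = 27.2°.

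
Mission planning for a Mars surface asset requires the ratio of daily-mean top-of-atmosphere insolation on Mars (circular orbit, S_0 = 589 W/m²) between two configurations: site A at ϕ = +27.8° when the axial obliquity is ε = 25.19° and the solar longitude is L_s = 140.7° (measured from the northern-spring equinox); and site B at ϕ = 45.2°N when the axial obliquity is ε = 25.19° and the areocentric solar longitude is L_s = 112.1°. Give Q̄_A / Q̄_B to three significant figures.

— Configuration A (ϕ=+27.8°):
Solar declination: sin δ = sin ε · sin L_s = sin 25.19° × sin 140.7° = 0.26958, so δ = +15.639°.
cos h₀ = −tan(+27.8°) tan(+15.639°) = -0.1476, h₀ = 1.7189 rad.
Bracket: h₀ sin ϕ sin δ + cos ϕ cos δ sin h₀ = 1.7189×0.46639×0.26958 + 0.88458×0.96298×0.98905 = 0.216116 + 0.842505 = 1.058621.
Q̄ = (S_0/π) × [bracket] = (589/π) × 1.058621 = 198.48 W/m².
— Configuration B (ϕ=+45.2°):
sin δ = sin 25.19° × sin 112.1° = 0.39435, so δ = +23.225°.
cos h₀ = −tan(+45.2°) tan(+23.225°) = -0.4321, h₀ = 2.0177 rad.
Bracket: h₀ sin ϕ sin δ + cos ϕ cos δ sin h₀ = 2.0177×0.70957×0.39435 + 0.70463×0.91896×0.90181 = 0.564591 + 0.583946 = 1.148537.
Q̄ = (S_0/π) × [bracket] = (589/π) × 1.148537 = 215.33 W/m².
Ratio Q̄_A / Q̄_B = 198.48 / 215.33 = 0.9217.

Q̄_A / Q̄_B ≈ 0.922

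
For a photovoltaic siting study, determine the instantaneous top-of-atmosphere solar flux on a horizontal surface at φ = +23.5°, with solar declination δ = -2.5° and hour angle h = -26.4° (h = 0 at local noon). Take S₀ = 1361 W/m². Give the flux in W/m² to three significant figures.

1.09e+03 W/m²

cos θ_z = sin φ sin δ + cos φ cos δ cos h = -0.017393 + 0.820640 = 0.803247.
Flux = S₀ · cos θ_z = 1361 × 0.803247 = 1093 W/m².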